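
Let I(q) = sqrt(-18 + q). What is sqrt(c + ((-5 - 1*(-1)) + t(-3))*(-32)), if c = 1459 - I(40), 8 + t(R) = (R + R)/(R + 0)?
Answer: sqrt(1779 - sqrt(22)) ≈ 42.123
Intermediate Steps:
t(R) = -6 (t(R) = -8 + (R + R)/(R + 0) = -8 + (2*R)/R = -8 + 2 = -6)
c = 1459 - sqrt(22) (c = 1459 - sqrt(-18 + 40) = 1459 - sqrt(22) ≈ 1454.3)
sqrt(c + ((-5 - 1*(-1)) + t(-3))*(-32)) = sqrt((1459 - sqrt(22)) + ((-5 - 1*(-1)) - 6)*(-32)) = sqrt((1459 - sqrt(22)) + ((-5 + 1) - 6)*(-32)) = sqrt((1459 - sqrt(22)) + (-4 - 6)*(-32)) = sqrt((1459 - sqrt(22)) - 10*(-32)) = sqrt((1459 - sqrt(22)) + 320) = sqrt(1779 - sqrt(22))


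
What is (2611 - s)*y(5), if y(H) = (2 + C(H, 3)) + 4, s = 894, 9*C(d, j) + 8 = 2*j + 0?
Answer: 89284/9 ≈ 9920.4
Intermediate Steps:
C(d, j) = -8/9 + 2*j/9 (C(d, j) = -8/9 + (2*j + 0)/9 = -8/9 + (2*j)/9 = -8/9 + 2*j/9)
y(H) = 52/9 (y(H) = (2 + (-8/9 + (2/9)*3)) + 4 = (2 + (-8/9 + ⅔)) + 4 = (2 - 2/9) + 4 = 16/9 + 4 = 52/9)
(2611 - s)*y(5) = (2611 - 1*894)*(52/9) = (2611 - 894)*(52/9) = 1717*(52/9) = 89284/9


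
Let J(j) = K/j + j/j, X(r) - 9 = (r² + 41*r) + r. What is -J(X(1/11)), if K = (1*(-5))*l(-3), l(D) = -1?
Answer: -2157/1552 ≈ -1.3898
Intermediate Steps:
X(r) = 9 + r² + 42*r (X(r) = 9 + ((r² + 41*r) + r) = 9 + (r² + 42*r) = 9 + r² + 42*r)
K = 5 (K = (1*(-5))*(-1) = -5*(-1) = 5)
J(j) = 1 + 5/j (J(j) = 5/j + j/j = 5/j + 1 = 1 + 5/j)
-J(X(1/11)) = -(5 + (9 + (1/11)² + 42/11))/(9 + (1/11)² + 42/11) = -(5 + (9 + (1/11)² + 42*(1/11)))/(9 + (1/11)² + 42*(1/11)) = -(5 + (9 + 1/121 + 42/11))/(9 + 1/121 + 42/11) = -(5 + 1552/121)/1552/121 = -121*2157/(1552*121) = -1*2157/1552 = -2157/1552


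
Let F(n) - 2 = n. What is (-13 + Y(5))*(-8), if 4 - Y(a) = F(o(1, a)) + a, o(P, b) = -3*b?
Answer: 8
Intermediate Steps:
F(n) = 2 + n
Y(a) = 2 + 2*a (Y(a) = 4 - ((2 - 3*a) + a) = 4 - (2 - 2*a) = 4 + (-2 + 2*a) = 2 + 2*a)
(-13 + Y(5))*(-8) = (-13 + (2 + 2*5))*(-8) = (-13 + (2 + 10))*(-8) = (-13 + 12)*(-8) = -1*(-8) = 8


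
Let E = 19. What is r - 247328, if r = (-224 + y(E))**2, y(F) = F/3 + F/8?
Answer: -115763039/576 ≈ -2.0098e+5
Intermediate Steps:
y(F) = 11*F/24 (y(F) = F*(1/3) + F*(1/8) = F/3 + F/8 = 11*F/24)
r = 26697889/576 (r = (-224 + (11/24)*19)**2 = (-224 + 209/24)**2 = (-5167/24)**2 = 26697889/576 ≈ 46351.)
r - 247328 = 26697889/576 - 247328 = -115763039/576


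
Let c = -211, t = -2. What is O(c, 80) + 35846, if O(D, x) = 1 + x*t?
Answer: 35687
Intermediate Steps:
O(D, x) = 1 - 2*x (O(D, x) = 1 + x*(-2) = 1 - 2*x)
O(c, 80) + 35846 = (1 - 2*80) + 35846 = (1 - 160) + 35846 = -159 + 35846 = 35687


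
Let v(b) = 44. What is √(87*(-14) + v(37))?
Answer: I*√1174 ≈ 34.264*I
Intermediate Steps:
√(87*(-14) + v(37)) = √(87*(-14) + 44) = √(-1218 + 44) = √(-1174) = I*√1174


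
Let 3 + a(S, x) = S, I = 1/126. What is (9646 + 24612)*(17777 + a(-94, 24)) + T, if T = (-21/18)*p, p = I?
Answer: 65413595519/108 ≈ 6.0568e+8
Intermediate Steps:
I = 1/126 ≈ 0.0079365
a(S, x) = -3 + S
p = 1/126 ≈ 0.0079365
T = -1/108 (T = -21/18*(1/126) = -21*1/18*(1/126) = -7/6*1/126 = -1/108 ≈ -0.0092593)
(9646 + 24612)*(17777 + a(-94, 24)) + T = (9646 + 24612)*(17777 + (-3 - 94)) - 1/108 = 34258*(17777 - 97) - 1/108 = 34258*17680 - 1/108 = 605681440 - 1/108 = 65413595519/108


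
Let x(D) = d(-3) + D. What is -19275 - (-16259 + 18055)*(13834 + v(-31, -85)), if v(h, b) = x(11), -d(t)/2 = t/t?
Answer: -24881303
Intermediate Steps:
d(t) = -2 (d(t) = -2*t/t = -2*1 = -2)
x(D) = -2 + D
v(h, b) = 9 (v(h, b) = -2 + 11 = 9)
-19275 - (-16259 + 18055)*(13834 + v(-31, -85)) = -19275 - (-16259 + 18055)*(13834 + 9) = -19275 - 1796*13843 = -19275 - 1*24862028 = -19275 - 24862028 = -24881303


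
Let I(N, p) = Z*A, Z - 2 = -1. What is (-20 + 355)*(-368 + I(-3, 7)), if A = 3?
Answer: -122275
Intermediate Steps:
Z = 1 (Z = 2 - 1 = 1)
I(N, p) = 3 (I(N, p) = 1*3 = 3)
(-20 + 355)*(-368 + I(-3, 7)) = (-20 + 355)*(-368 + 3) = 335*(-365) = -122275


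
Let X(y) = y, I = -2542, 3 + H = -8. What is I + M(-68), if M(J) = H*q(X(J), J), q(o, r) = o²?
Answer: -53406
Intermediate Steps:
H = -11 (H = -3 - 8 = -11)
M(J) = -11*J²
I + M(-68) = -2542 - 11*(-68)² = -2542 - 11*4624 = -2542 - 50864 = -53406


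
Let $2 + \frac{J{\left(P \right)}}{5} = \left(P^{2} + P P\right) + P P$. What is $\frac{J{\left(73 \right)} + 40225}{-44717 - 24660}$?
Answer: $- \frac{120150}{69377} \approx -1.7318$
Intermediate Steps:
$J{\left(P \right)} = -10 + 15 P^{2}$ ($J{\left(P \right)} = -10 + 5 \left(\left(P^{2} + P P\right) + P P\right) = -10 + 5 \left(\left(P^{2} + P^{2}\right) + P^{2}\right) = -10 + 5 \left(2 P^{2} + P^{2}\right) = -10 + 5 \cdot 3 P^{2} = -10 + 15 P^{2}$)
$\frac{J{\left(73 \right)} + 40225}{-44717 - 24660} = \frac{\left(-10 + 15 \cdot 73^{2}\right) + 40225}{-44717 - 24660} = \frac{\left(-10 + 15 \cdot 5329\right) + 40225}{-69377} = \left(\left(-10 + 79935\right) + 40225\right) \left(- \frac{1}{69377}\right) = \left(79925 + 40225\right) \left(- \frac{1}{69377}\right) = 120150 \left(- \frac{1}{69377}\right) = - \frac{120150}{69377}$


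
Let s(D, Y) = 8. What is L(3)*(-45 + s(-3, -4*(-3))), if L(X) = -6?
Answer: 222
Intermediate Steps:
L(3)*(-45 + s(-3, -4*(-3))) = -6*(-45 + 8) = -6*(-37) = 222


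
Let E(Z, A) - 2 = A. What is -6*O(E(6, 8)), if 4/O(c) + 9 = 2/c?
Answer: 30/11 ≈ 2.7273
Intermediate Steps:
E(Z, A) = 2 + A
O(c) = 4/(-9 + 2/c)
-6*O(E(6, 8)) = -(-24)*(2 + 8)/(-2 + 9*(2 + 8)) = -(-24)*10/(-2 + 9*10) = -(-24)*10/(-2 + 90) = -(-24)*10/88 = -6*(-5/11) = 30/11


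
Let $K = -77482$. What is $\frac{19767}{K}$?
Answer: $- \frac{19767}{77482} \approx -0.25512$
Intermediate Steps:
$\frac{19767}{K} = \frac{19767}{-77482} = 19767 \left(- \frac{1}{77482}\right) = - \frac{19767}{77482}$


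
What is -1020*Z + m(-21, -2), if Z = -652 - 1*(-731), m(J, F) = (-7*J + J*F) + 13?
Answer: -80378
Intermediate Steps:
m(J, F) = 13 - 7*J + F*J (m(J, F) = (-7*J + F*J) + 13 = 13 - 7*J + F*J)
Z = 79 (Z = -652 + 731 = 79)
-1020*Z + m(-21, -2) = -1020*79 + (13 - 7*(-21) - 2*(-21)) = -80580 + (13 + 147 + 42) = -80580 + 202 = -80378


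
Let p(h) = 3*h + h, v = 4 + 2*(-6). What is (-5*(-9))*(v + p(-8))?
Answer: -1800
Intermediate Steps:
v = -8 (v = 4 - 12 = -8)
p(h) = 4*h
(-5*(-9))*(v + p(-8)) = (-5*(-9))*(-8 + 4*(-8)) = 45*(-8 - 32) = 45*(-40) = -1800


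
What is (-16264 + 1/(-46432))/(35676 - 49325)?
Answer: 755170049/633750368 ≈ 1.1916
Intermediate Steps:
(-16264 + 1/(-46432))/(35676 - 49325) = (-16264 - 1/46432)/(-13649) = -755170049/46432*(-1/13649) = 755170049/633750368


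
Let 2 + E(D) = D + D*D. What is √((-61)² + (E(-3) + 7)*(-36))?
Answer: 5*√133 ≈ 57.663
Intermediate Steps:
E(D) = -2 + D + D² (E(D) = -2 + (D + D*D) = -2 + (D + D²) = -2 + D + D²)
√((-61)² + (E(-3) + 7)*(-36)) = √((-61)² + ((-2 - 3 + (-3)²) + 7)*(-36)) = √(3721 + ((-2 - 3 + 9) + 7)*(-36)) = √(3721 + (4 + 7)*(-36)) = √(3721 + 11*(-36)) = √(3721 - 396) = √3325 = 5*√133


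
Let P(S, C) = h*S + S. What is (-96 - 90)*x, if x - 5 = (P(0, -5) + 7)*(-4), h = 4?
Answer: 4278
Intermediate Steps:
P(S, C) = 5*S (P(S, C) = 4*S + S = 5*S)
x = -23 (x = 5 + (5*0 + 7)*(-4) = 5 + (0 + 7)*(-4) = 5 + 7*(-4) = 5 - 28 = -23)
(-96 - 90)*x = (-96 - 90)*(-23) = -186*(-23) = 4278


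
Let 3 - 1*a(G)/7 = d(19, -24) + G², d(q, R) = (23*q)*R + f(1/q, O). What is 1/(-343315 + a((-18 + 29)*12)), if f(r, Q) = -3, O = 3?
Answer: -1/391825 ≈ -2.5522e-6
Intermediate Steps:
d(q, R) = -3 + 23*R*q (d(q, R) = (23*q)*R - 3 = 23*R*q - 3 = -3 + 23*R*q)
a(G) = 73458 - 7*G² (a(G) = 21 - 7*((-3 + 23*(-24)*19) + G²) = 21 - 7*((-3 - 10488) + G²) = 21 - 7*(-10491 + G²) = 21 + (73437 - 7*G²) = 73458 - 7*G²)
1/(-343315 + a((-18 + 29)*12)) = 1/(-343315 + (73458 - 7*144*(-18 + 29)²)) = 1/(-343315 + (73458 - 7*(11*12)²)) = 1/(-343315 + (73458 - 7*132²)) = 1/(-343315 + (73458 - 7*17424)) = 1/(-343315 + (73458 - 121968)) = 1/(-343315 - 48510) = 1/(-391825) = -1/391825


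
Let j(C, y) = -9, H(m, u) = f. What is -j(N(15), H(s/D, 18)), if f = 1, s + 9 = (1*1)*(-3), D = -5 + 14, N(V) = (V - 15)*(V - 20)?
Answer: 9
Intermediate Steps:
N(V) = (-20 + V)*(-15 + V) (N(V) = (-15 + V)*(-20 + V) = (-20 + V)*(-15 + V))
D = 9
s = -12 (s = -9 + (1*1)*(-3) = -9 + 1*(-3) = -9 - 3 = -12)
H(m, u) = 1
-j(N(15), H(s/D, 18)) = -1*(-9) = 9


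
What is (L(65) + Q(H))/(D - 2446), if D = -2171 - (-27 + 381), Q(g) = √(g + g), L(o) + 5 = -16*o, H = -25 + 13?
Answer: 1045/4971 - 2*I*√6/4971 ≈ 0.21022 - 0.00098551*I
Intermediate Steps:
H = -12
L(o) = -5 - 16*o
Q(g) = √2*√g (Q(g) = √(2*g) = √2*√g)
D = -2525 (D = -2171 - 1*354 = -2171 - 354 = -2525)
(L(65) + Q(H))/(D - 2446) = ((-5 - 16*65) + √2*√(-12))/(-2525 - 2446) = ((-5 - 1040) + √2*(2*I*√3))/(-4971) = (-1045 + 2*I*√6)*(-1/4971) = 1045/4971 - 2*I*√6/4971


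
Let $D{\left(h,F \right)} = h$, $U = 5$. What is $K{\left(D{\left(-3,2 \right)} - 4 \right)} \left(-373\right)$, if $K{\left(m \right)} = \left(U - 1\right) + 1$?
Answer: $-1865$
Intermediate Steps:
$K{\left(m \right)} = 5$ ($K{\left(m \right)} = \left(5 - 1\right) + 1 = 4 + 1 = 5$)
$K{\left(D{\left(-3,2 \right)} - 4 \right)} \left(-373\right) = 5 \left(-373\right) = -1865$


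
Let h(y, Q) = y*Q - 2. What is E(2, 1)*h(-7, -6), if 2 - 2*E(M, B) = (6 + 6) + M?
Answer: -240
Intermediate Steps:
h(y, Q) = -2 + Q*y (h(y, Q) = Q*y - 2 = -2 + Q*y)
E(M, B) = -5 - M/2 (E(M, B) = 1 - ((6 + 6) + M)/2 = 1 - (12 + M)/2 = 1 + (-6 - M/2) = -5 - M/2)
E(2, 1)*h(-7, -6) = (-5 - ½*2)*(-2 - 6*(-7)) = (-5 - 1)*(-2 + 42) = -6*40 = -240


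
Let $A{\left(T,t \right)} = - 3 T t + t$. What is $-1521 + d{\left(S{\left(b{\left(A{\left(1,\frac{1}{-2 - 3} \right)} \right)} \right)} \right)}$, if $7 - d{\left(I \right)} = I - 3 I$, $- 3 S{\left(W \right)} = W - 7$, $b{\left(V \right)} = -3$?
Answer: $- \frac{4522}{3} \approx -1507.3$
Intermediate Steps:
$A{\left(T,t \right)} = t - 3 T t$ ($A{\left(T,t \right)} = - 3 T t + t = t - 3 T t$)
$S{\left(W \right)} = \frac{7}{3} - \frac{W}{3}$ ($S{\left(W \right)} = - \frac{W - 7}{3} = - \frac{-7 + W}{3} = \frac{7}{3} - \frac{W}{3}$)
$d{\left(I \right)} = 7 + 2 I$ ($d{\left(I \right)} = 7 - \left(I - 3 I\right) = 7 - - 2 I = 7 + 2 I$)
$-1521 + d{\left(S{\left(b{\left(A{\left(1,\frac{1}{-2 - 3} \right)} \right)} \right)} \right)} = -1521 + \left(7 + 2 \left(\frac{7}{3} - -1\right)\right) = -1521 + \left(7 + 2 \left(\frac{7}{3} + 1\right)\right) = -1521 + \left(7 + 2 \cdot \frac{10}{3}\right) = -1521 + \left(7 + \frac{20}{3}\right) = -1521 + \frac{41}{3} = - \frac{4522}{3}$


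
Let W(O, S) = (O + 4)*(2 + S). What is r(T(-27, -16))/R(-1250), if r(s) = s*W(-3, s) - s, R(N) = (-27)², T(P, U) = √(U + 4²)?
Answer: 0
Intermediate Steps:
W(O, S) = (2 + S)*(4 + O) (W(O, S) = (4 + O)*(2 + S) = (2 + S)*(4 + O))
T(P, U) = √(16 + U) (T(P, U) = √(U + 16) = √(16 + U))
R(N) = 729
r(s) = -s + s*(2 + s) (r(s) = s*(8 + 2*(-3) + 4*s - 3*s) - s = s*(8 - 6 + 4*s - 3*s) - s = s*(2 + s) - s = -s + s*(2 + s))
r(T(-27, -16))/R(-1250) = (√(16 - 16)*(1 + √(16 - 16)))/729 = (√0*(1 + √0))*(1/729) = (0*(1 + 0))*(1/729) = (0*1)*(1/729) = 0*(1/729) = 0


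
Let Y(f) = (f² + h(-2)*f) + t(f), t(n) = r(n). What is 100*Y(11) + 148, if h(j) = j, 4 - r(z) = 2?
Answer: 10248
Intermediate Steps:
r(z) = 2 (r(z) = 4 - 1*2 = 4 - 2 = 2)
t(n) = 2
Y(f) = 2 + f² - 2*f (Y(f) = (f² - 2*f) + 2 = 2 + f² - 2*f)
100*Y(11) + 148 = 100*(2 + 11² - 2*11) + 148 = 100*(2 + 121 - 22) + 148 = 100*101 + 148 = 10100 + 148 = 10248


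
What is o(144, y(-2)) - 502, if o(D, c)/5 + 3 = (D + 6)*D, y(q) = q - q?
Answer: 107483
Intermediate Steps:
y(q) = 0
o(D, c) = -15 + 5*D*(6 + D) (o(D, c) = -15 + 5*((D + 6)*D) = -15 + 5*((6 + D)*D) = -15 + 5*(D*(6 + D)) = -15 + 5*D*(6 + D))
o(144, y(-2)) - 502 = (-15 + 5*144**2 + 30*144) - 502 = (-15 + 5*20736 + 4320) - 502 = (-15 + 103680 + 4320) - 502 = 107985 - 502 = 107483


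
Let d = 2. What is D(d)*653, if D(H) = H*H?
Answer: 2612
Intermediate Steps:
D(H) = H²
D(d)*653 = 2²*653 = 4*653 = 2612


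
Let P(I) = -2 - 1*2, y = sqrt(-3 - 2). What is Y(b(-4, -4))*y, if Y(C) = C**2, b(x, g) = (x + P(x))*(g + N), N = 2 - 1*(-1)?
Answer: 64*I*sqrt(5) ≈ 143.11*I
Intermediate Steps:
y = I*sqrt(5) (y = sqrt(-5) = I*sqrt(5) ≈ 2.2361*I)
P(I) = -4 (P(I) = -2 - 2 = -4)
N = 3 (N = 2 + 1 = 3)
b(x, g) = (-4 + x)*(3 + g) (b(x, g) = (x - 4)*(g + 3) = (-4 + x)*(3 + g))
Y(b(-4, -4))*y = (-12 - 4*(-4) + 3*(-4) - 4*(-4))**2*(I*sqrt(5)) = (-12 + 16 - 12 + 16)**2*(I*sqrt(5)) = 8**2*(I*sqrt(5)) = 64*(I*sqrt(5)) = 64*I*sqrt(5)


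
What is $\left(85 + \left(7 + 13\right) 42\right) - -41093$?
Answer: $42018$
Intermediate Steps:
$\left(85 + \left(7 + 13\right) 42\right) - -41093 = \left(85 + 20 \cdot 42\right) + 41093 = \left(85 + 840\right) + 41093 = 925 + 41093 = 42018$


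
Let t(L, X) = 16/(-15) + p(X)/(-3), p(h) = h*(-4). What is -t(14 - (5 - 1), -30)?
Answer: 616/15 ≈ 41.067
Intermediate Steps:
p(h) = -4*h
t(L, X) = -16/15 + 4*X/3 (t(L, X) = 16/(-15) - 4*X/(-3) = 16*(-1/15) - 4*X*(-⅓) = -16/15 + 4*X/3)
-t(14 - (5 - 1), -30) = -(-16/15 + (4/3)*(-30)) = -(-16/15 - 40) = -1*(-616/15) = 616/15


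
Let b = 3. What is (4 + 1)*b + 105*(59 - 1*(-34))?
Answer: 9780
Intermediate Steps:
(4 + 1)*b + 105*(59 - 1*(-34)) = (4 + 1)*3 + 105*(59 - 1*(-34)) = 5*3 + 105*(59 + 34) = 15 + 105*93 = 15 + 9765 = 9780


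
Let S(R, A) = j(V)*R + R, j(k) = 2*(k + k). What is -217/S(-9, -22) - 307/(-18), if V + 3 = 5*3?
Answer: 737/42 ≈ 17.548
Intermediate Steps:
V = 12 (V = -3 + 5*3 = -3 + 15 = 12)
j(k) = 4*k (j(k) = 2*(2*k) = 4*k)
S(R, A) = 49*R (S(R, A) = (4*12)*R + R = 48*R + R = 49*R)
-217/S(-9, -22) - 307/(-18) = -217/(49*(-9)) - 307/(-18) = -217/(-441) - 307*(-1/18) = -217*(-1/441) + 307/18 = 31/63 + 307/18 = 737/42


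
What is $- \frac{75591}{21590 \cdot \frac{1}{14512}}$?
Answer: $- \frac{548488296}{10795} \approx -50810.0$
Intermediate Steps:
$- \frac{75591}{21590 \cdot \frac{1}{14512}} = - \frac{75591}{\frac{10795}{7256}} = \left(-75591\right) \frac{7256}{10795} = - \frac{548488296}{10795}$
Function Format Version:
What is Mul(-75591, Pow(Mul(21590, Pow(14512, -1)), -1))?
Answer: Rational(-548488296, 10795) ≈ -50810.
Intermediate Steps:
Mul(-75591, Pow(Mul(21590, Pow(14512, -1)), -1)) = Mul(-75591, Pow(Mul(21590, Rational(1, 14512)), -1)) = Mul(-75591, Pow(Rational(10795, 7256), -1)) = Mul(-75591, Rational(7256, 10795)) = Rational(-548488296, 10795)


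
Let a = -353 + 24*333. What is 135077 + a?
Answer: 142716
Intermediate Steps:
a = 7639 (a = -353 + 7992 = 7639)
135077 + a = 135077 + 7639 = 142716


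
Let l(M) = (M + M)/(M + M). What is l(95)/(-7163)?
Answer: -1/7163 ≈ -0.00013961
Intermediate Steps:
l(M) = 1 (l(M) = (2*M)/((2*M)) = (2*M)*(1/(2*M)) = 1)
l(95)/(-7163) = 1/(-7163) = 1*(-1/7163) = -1/7163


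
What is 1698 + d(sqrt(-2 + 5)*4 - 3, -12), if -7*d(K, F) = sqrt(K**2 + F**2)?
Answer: 1698 - sqrt(201 - 24*sqrt(3))/7 ≈ 1696.2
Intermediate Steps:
d(K, F) = -sqrt(F**2 + K**2)/7 (d(K, F) = -sqrt(K**2 + F**2)/7 = -sqrt(F**2 + K**2)/7)
1698 + d(sqrt(-2 + 5)*4 - 3, -12) = 1698 - sqrt((-12)**2 + (sqrt(-2 + 5)*4 - 3)**2)/7 = 1698 - sqrt(144 + (sqrt(3)*4 - 3)**2)/7 = 1698 - sqrt(144 + (4*sqrt(3) - 3)**2)/7 = 1698 - sqrt(144 + (-3 + 4*sqrt(3))**2)/7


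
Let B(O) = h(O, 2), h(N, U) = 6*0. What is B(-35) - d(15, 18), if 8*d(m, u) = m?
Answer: -15/8 ≈ -1.8750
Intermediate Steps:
h(N, U) = 0
B(O) = 0
d(m, u) = m/8
B(-35) - d(15, 18) = 0 - 15/8 = -15/8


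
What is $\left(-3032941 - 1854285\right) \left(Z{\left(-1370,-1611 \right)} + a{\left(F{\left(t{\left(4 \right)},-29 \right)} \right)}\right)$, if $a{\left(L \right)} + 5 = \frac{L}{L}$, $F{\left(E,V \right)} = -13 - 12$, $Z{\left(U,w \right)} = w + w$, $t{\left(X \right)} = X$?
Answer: $15766191076$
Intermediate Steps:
$Z{\left(U,w \right)} = 2 w$
$F{\left(E,V \right)} = -25$ ($F{\left(E,V \right)} = -13 - 12 = -25$)
$a{\left(L \right)} = -4$ ($a{\left(L \right)} = -5 + \frac{L}{L} = -5 + 1 = -4$)
$\left(-3032941 - 1854285\right) \left(Z{\left(-1370,-1611 \right)} + a{\left(F{\left(t{\left(4 \right)},-29 \right)} \right)}\right) = \left(-3032941 - 1854285\right) \left(2 \left(-1611\right) - 4\right) = - 4887226 \left(-3222 - 4\right) = \left(-4887226\right) \left(-3226\right) = 15766191076$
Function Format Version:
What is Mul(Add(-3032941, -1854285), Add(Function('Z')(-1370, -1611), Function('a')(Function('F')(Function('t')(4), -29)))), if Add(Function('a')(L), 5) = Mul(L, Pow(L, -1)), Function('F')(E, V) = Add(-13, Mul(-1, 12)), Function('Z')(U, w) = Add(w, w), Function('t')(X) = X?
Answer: 15766191076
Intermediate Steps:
Function('Z')(U, w) = Mul(2, w)
Function('F')(E, V) = -25 (Function('F')(E, V) = Add(-13, -12) = -25)
Function('a')(L) = -4 (Function('a')(L) = Add(-5, Mul(L, Pow(L, -1))) = Add(-5, 1) = -4)
Mul(Add(-3032941, -1854285), Add(Function('Z')(-1370, -1611), Function('a')(Function('F')(Function('t')(4), -29)))) = Mul(Add(-3032941, -1854285), Add(Mul(2, -1611), -4)) = Mul(-4887226, Add(-3222, -4)) = Mul(-4887226, -3226) = 15766191076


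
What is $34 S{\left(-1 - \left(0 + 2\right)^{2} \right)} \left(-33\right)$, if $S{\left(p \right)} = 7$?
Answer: $-7854$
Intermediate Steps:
$34 S{\left(-1 - \left(0 + 2\right)^{2} \right)} \left(-33\right) = 34 \cdot 7 \left(-33\right) = 238 \left(-33\right) = -7854$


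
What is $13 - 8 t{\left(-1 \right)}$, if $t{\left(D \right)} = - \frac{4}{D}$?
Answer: $-19$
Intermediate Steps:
$13 - 8 t{\left(-1 \right)} = 13 - 8 \left(- \frac{4}{-1}\right) = 13 - 8 \left(\left(-4\right) \left(-1\right)\right) = 13 - 32 = -19$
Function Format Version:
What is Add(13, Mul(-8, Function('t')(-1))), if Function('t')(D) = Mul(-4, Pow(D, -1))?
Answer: -19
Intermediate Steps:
Add(13, Mul(-8, Function('t')(-1))) = Add(13, Mul(-8, Mul(-4, Pow(-1, -1)))) = Add(13, Mul(-8, Mul(-4, -1))) = Add(13, Mul(-8, 4)) = Add(13, -32) = -19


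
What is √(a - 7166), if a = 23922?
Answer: 2*√4189 ≈ 129.45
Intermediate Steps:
√(a - 7166) = √(23922 - 7166) = √16756 = 2*√4189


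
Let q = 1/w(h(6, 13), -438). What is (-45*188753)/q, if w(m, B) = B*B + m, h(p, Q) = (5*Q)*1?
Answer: -1630052976465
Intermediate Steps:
h(p, Q) = 5*Q
w(m, B) = m + B² (w(m, B) = B² + m = m + B²)
q = 1/191909 (q = 1/(5*13 + (-438)²) = 1/(65 + 191844) = 1/191909 ≈ 5.2108e-6)
(-45*188753)/q = (-45*188753)/(1/191909) = -8493885*191909 = -1630052976465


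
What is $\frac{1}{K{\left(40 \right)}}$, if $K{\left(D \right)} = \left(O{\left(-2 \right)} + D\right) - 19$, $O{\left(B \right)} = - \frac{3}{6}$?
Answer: $\frac{2}{41} \approx 0.048781$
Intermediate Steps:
$O{\left(B \right)} = - \frac{1}{2}$ ($O{\left(B \right)} = \left(-3\right) \frac{1}{6} = - \frac{1}{2}$)
$K{\left(D \right)} = - \frac{39}{2} + D$ ($K{\left(D \right)} = \left(- \frac{1}{2} + D\right) - 19 = - \frac{39}{2} + D$)
$\frac{1}{K{\left(40 \right)}} = \frac{1}{- \frac{39}{2} + 40} = \frac{1}{\frac{41}{2}} = \frac{2}{41}$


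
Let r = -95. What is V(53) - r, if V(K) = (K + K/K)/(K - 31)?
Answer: 1072/11 ≈ 97.455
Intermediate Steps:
V(K) = (1 + K)/(-31 + K) (V(K) = (K + 1)/(-31 + K) = (1 + K)/(-31 + K))
V(53) - r = (1 + 53)/(-31 + 53) - 1*(-95) = 54/22 + 95 = (1/22)*54 + 95 = 27/11 + 95 = 1072/11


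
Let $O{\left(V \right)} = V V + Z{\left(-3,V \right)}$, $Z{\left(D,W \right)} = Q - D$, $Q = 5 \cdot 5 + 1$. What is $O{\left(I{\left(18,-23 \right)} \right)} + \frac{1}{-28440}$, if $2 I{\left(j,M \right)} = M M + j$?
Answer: $\frac{2128200749}{28440} \approx 74831.0$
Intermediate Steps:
$I{\left(j,M \right)} = \frac{j}{2} + \frac{M^{2}}{2}$ ($I{\left(j,M \right)} = \frac{M M + j}{2} = \frac{M^{2} + j}{2} = \frac{j + M^{2}}{2} = \frac{j}{2} + \frac{M^{2}}{2}$)
$Q = 26$ ($Q = 25 + 1 = 26$)
$Z{\left(D,W \right)} = 26 - D$
$O{\left(V \right)} = 29 + V^{2}$ ($O{\left(V \right)} = V V + \left(26 - -3\right) = V^{2} + \left(26 + 3\right) = V^{2} + 29 = 29 + V^{2}$)
$O{\left(I{\left(18,-23 \right)} \right)} + \frac{1}{-28440} = \left(29 + \left(\frac{1}{2} \cdot 18 + \frac{\left(-23\right)^{2}}{2}\right)^{2}\right) + \frac{1}{-28440} = \left(29 + \left(9 + \frac{1}{2} \cdot 529\right)^{2}\right) - \frac{1}{28440} = \left(29 + \left(9 + \frac{529}{2}\right)^{2}\right) - \frac{1}{28440} = \left(29 + \left(\frac{547}{2}\right)^{2}\right) - \frac{1}{28440} = \left(29 + \frac{299209}{4}\right) - \frac{1}{28440} = \frac{299325}{4} - \frac{1}{28440} = \frac{2128200749}{28440}$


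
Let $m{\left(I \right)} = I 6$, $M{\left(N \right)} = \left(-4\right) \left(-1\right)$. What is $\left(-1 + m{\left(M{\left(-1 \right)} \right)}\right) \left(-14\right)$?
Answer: $-322$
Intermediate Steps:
$M{\left(N \right)} = 4$
$m{\left(I \right)} = 6 I$
$\left(-1 + m{\left(M{\left(-1 \right)} \right)}\right) \left(-14\right) = \left(-1 + 6 \cdot 4\right) \left(-14\right) = \left(-1 + 24\right) \left(-14\right) = 23 \left(-14\right) = -322$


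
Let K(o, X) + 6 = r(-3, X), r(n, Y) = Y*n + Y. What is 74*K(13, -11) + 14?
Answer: 1198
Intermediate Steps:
r(n, Y) = Y + Y*n
K(o, X) = -6 - 2*X (K(o, X) = -6 + X*(1 - 3) = -6 + X*(-2) = -6 - 2*X)
74*K(13, -11) + 14 = 74*(-6 - 2*(-11)) + 14 = 74*(-6 + 22) + 14 = 74*16 + 14 = 1184 + 14 = 1198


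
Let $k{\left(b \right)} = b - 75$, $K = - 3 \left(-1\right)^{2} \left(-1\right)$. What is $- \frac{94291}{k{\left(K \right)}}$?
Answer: $\frac{94291}{72} \approx 1309.6$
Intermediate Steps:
$K = 3$ ($K = \left(-3\right) 1 \left(-1\right) = \left(-3\right) \left(-1\right) = 3$)
$k{\left(b \right)} = -75 + b$ ($k{\left(b \right)} = b - 75 = -75 + b$)
$- \frac{94291}{k{\left(K \right)}} = - \frac{94291}{-75 + 3} = - \frac{94291}{-72} = \left(-94291\right) \left(- \frac{1}{72}\right) = \frac{94291}{72}$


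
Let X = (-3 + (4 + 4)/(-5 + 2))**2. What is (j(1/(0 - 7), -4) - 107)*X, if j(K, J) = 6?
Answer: -29189/9 ≈ -3243.2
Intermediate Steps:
X = 289/9 (X = (-3 + 8/(-3))**2 = (-3 + 8*(-1/3))**2 = (-3 - 8/3)**2 = (-17/3)**2 = 289/9 ≈ 32.111)
(j(1/(0 - 7), -4) - 107)*X = (6 - 107)*(289/9) = -101*289/9 = -29189/9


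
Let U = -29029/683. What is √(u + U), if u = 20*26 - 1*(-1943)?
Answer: 20*√2822839/683 ≈ 49.199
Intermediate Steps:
u = 2463 (u = 520 + 1943 = 2463)
U = -29029/683 (U = -29029*1/683 = -29029/683 ≈ -42.502)
√(u + U) = √(2463 - 29029/683) = √(1653200/683) = 20*√2822839/683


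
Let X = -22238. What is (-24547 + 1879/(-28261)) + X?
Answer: -1322192764/28261 ≈ -46785.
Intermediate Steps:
(-24547 + 1879/(-28261)) + X = (-24547 + 1879/(-28261)) - 22238 = (-24547 + 1879*(-1/28261)) - 22238 = (-24547 - 1879/28261) - 22238 = -693724646/28261 - 22238 = -1322192764/28261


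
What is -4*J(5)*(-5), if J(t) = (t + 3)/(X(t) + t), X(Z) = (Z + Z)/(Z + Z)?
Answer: 80/3 ≈ 26.667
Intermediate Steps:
X(Z) = 1 (X(Z) = (2*Z)/((2*Z)) = (2*Z)*(1/(2*Z)) = 1)
J(t) = (3 + t)/(1 + t) (J(t) = (t + 3)/(1 + t) = (3 + t)/(1 + t))
-4*J(5)*(-5) = -4*(3 + 5)/(1 + 5)*(-5) = -4*8/6*(-5) = -2*8/3*(-5) = -4*4/3*(-5) = -16/3*(-5) = 80/3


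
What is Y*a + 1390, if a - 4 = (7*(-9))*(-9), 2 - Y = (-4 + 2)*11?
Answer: 15094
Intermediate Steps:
Y = 24 (Y = 2 - (-4 + 2)*11 = 2 - (-2)*11 = 2 - 1*(-22) = 2 + 22 = 24)
a = 571 (a = 4 + (7*(-9))*(-9) = 4 - 63*(-9) = 4 + 567 = 571)
Y*a + 1390 = 24*571 + 1390 = 13704 + 1390 = 15094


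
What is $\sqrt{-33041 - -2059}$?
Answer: $i \sqrt{30982} \approx 176.02 i$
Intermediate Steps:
$\sqrt{-33041 - -2059} = \sqrt{-33041 + \left(-83 + 2142\right)} = \sqrt{-33041 + 2059} = \sqrt{-30982} = i \sqrt{30982}$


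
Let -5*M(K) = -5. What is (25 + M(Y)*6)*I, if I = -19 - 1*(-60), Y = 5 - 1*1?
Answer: 1271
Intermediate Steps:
Y = 4 (Y = 5 - 1 = 4)
I = 41 (I = -19 + 60 = 41)
M(K) = 1 (M(K) = -⅕*(-5) = 1)
(25 + M(Y)*6)*I = (25 + 1*6)*41 = (25 + 6)*41 = 31*41 = 1271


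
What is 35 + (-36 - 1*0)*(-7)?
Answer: 287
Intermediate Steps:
35 + (-36 - 1*0)*(-7) = 35 + (-36 + 0)*(-7) = 35 - 36*(-7) = 35 + 252 = 287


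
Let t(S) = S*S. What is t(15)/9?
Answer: 25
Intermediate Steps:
t(S) = S²
t(15)/9 = 15²/9 = (⅑)*225 = 25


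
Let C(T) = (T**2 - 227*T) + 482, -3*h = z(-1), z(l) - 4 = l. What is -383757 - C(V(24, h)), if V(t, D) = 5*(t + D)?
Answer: -371359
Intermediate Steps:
z(l) = 4 + l
h = -1 (h = -(4 - 1)/3 = -1/3*3 = -1)
V(t, D) = 5*D + 5*t (V(t, D) = 5*(D + t) = 5*D + 5*t)
C(T) = 482 + T**2 - 227*T
-383757 - C(V(24, h)) = -383757 - (482 + (5*(-1) + 5*24)**2 - 227*(5*(-1) + 5*24)) = -383757 - (482 + (-5 + 120)**2 - 227*(-5 + 120)) = -383757 - (482 + 115**2 - 227*115) = -383757 - (482 + 13225 - 26105) = -383757 - 1*(-12398) = -383757 + 12398 = -371359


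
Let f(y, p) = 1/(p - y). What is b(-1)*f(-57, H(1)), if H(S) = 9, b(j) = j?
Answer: -1/66 ≈ -0.015152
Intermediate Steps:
b(-1)*f(-57, H(1)) = -1/(9 - 1*(-57)) = -1/(9 + 57) = -1/66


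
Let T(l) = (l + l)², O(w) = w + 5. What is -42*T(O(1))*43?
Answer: -260064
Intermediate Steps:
O(w) = 5 + w
T(l) = 4*l² (T(l) = (2*l)² = 4*l²)
-42*T(O(1))*43 = -168*(5 + 1)²*43 = -168*6²*43 = -168*36*43 = -42*144*43 = -6048*43 = -260064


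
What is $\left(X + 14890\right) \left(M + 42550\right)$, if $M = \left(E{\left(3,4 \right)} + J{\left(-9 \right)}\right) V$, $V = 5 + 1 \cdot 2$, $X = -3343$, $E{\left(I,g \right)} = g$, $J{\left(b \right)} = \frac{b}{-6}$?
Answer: $\frac{983538819}{2} \approx 4.9177 \cdot 10^{8}$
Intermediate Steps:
$J{\left(b \right)} = - \frac{b}{6}$ ($J{\left(b \right)} = b \left(- \frac{1}{6}\right) = - \frac{b}{6}$)
$V = 7$ ($V = 5 + 2 = 7$)
$M = \frac{77}{2}$ ($M = \left(4 - - \frac{3}{2}\right) 7 = \left(4 + \frac{3}{2}\right) 7 = \frac{11}{2} \cdot 7 = \frac{77}{2} \approx 38.5$)
$\left(X + 14890\right) \left(M + 42550\right) = \left(-3343 + 14890\right) \left(\frac{77}{2} + 42550\right) = 11547 \cdot \frac{85177}{2} = \frac{983538819}{2}$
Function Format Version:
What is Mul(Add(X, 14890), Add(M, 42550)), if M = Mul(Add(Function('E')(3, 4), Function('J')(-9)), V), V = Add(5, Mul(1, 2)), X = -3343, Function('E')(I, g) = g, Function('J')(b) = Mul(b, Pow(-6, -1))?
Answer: Rational(983538819, 2) ≈ 4.9177e+8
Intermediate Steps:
Function('J')(b) = Mul(Rational(-1, 6), b) (Function('J')(b) = Mul(b, Rational(-1, 6)) = Mul(Rational(-1, 6), b))
V = 7 (V = Add(5, 2) = 7)
M = Rational(77, 2) (M = Mul(Add(4, Mul(Rational(-1, 6), -9)), 7) = Mul(Add(4, Rational(3, 2)), 7) = Mul(Rational(11, 2), 7) = Rational(77, 2) ≈ 38.500)
Mul(Add(X, 14890), Add(M, 42550)) = Mul(Add(-3343, 14890), Add(Rational(77, 2), 42550)) = Mul(11547, Rational(85177, 2)) = Rational(983538819, 2)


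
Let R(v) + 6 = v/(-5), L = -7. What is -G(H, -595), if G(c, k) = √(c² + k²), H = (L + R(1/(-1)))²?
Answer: -√238042841/25 ≈ -617.15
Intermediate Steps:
R(v) = -6 - v/5 (R(v) = -6 + v/(-5) = -6 + v*(-⅕) = -6 - v/5)
H = 4096/25 (H = (-7 + (-6 - ⅕/(-1)))² = (-7 + (-6 - ⅕*(-1)))² = (-7 + (-6 + ⅕))² = (-7 - 29/5)² = (-64/5)² = 4096/25 ≈ 163.84)
-G(H, -595) = -√((4096/25)² + (-595)²) = -√(16777216/625 + 354025) = -√(238042841/625) = -√238042841/25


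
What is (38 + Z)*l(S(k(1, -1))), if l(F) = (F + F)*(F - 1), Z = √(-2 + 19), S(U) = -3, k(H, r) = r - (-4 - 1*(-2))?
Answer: 912 + 24*√17 ≈ 1011.0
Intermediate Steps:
k(H, r) = 2 + r (k(H, r) = r - (-4 + 2) = r - 1*(-2) = r + 2 = 2 + r)
Z = √17 ≈ 4.1231
l(F) = 2*F*(-1 + F) (l(F) = (2*F)*(-1 + F) = 2*F*(-1 + F))
(38 + Z)*l(S(k(1, -1))) = (38 + √17)*(2*(-3)*(-1 - 3)) = (38 + √17)*(2*(-3)*(-4)) = (38 + √17)*24 = 912 + 24*√17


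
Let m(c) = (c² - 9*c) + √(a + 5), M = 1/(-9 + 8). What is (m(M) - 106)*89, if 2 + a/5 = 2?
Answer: -8544 + 89*√5 ≈ -8345.0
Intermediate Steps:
a = 0 (a = -10 + 5*2 = -10 + 10 = 0)
M = -1 (M = 1/(-1) = -1)
m(c) = √5 + c² - 9*c (m(c) = (c² - 9*c) + √(0 + 5) = (c² - 9*c) + √5 = √5 + c² - 9*c)
(m(M) - 106)*89 = ((√5 + (-1)² - 9*(-1)) - 106)*89 = ((√5 + 1 + 9) - 106)*89 = ((10 + √5) - 106)*89 = (-96 + √5)*89 = -8544 + 89*√5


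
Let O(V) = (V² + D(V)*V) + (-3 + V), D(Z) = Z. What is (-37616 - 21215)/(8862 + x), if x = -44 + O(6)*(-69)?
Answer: -58831/3643 ≈ -16.149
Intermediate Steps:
O(V) = -3 + V + 2*V² (O(V) = (V² + V*V) + (-3 + V) = (V² + V²) + (-3 + V) = 2*V² + (-3 + V) = -3 + V + 2*V²)
x = -5219 (x = -44 + (-3 + 6 + 2*6²)*(-69) = -44 + (-3 + 6 + 2*36)*(-69) = -44 + (-3 + 6 + 72)*(-69) = -44 + 75*(-69) = -44 - 5175 = -5219)
(-37616 - 21215)/(8862 + x) = (-37616 - 21215)/(8862 - 5219) = -58831/3643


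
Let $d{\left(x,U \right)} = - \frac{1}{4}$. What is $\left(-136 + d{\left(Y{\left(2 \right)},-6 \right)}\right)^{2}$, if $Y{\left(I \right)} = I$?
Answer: $\frac{297025}{16} \approx 18564.0$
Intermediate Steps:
$d{\left(x,U \right)} = - \frac{1}{4}$ ($d{\left(x,U \right)} = \left(-1\right) \frac{1}{4} = - \frac{1}{4}$)
$\left(-136 + d{\left(Y{\left(2 \right)},-6 \right)}\right)^{2} = \left(-136 - \frac{1}{4}\right)^{2} = \left(- \frac{545}{4}\right)^{2} = \frac{297025}{16}$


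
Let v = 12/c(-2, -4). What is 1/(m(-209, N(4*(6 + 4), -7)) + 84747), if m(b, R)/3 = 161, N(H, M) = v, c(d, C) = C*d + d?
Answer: 1/85230 ≈ 1.1733e-5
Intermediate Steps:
c(d, C) = d + C*d
v = 2 (v = 12/((-2*(1 - 4))) = 12/((-2*(-3))) = 12/6 = 12*(⅙) = 2)
N(H, M) = 2
m(b, R) = 483 (m(b, R) = 3*161 = 483)
1/(m(-209, N(4*(6 + 4), -7)) + 84747) = 1/(483 + 84747) = 1/85230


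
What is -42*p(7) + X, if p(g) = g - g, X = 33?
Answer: 33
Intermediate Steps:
p(g) = 0
-42*p(7) + X = -42*0 + 33 = 0 + 33 = 33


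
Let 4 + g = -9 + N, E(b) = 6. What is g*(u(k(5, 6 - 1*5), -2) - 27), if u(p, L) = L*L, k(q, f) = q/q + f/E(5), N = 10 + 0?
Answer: 69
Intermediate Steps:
N = 10
k(q, f) = 1 + f/6 (k(q, f) = q/q + f/6 = 1 + f*(⅙) = 1 + f/6)
u(p, L) = L²
g = -3 (g = -4 + (-9 + 10) = -4 + 1 = -3)
g*(u(k(5, 6 - 1*5), -2) - 27) = -3*((-2)² - 27) = -3*(4 - 27) = -3*(-23) = 69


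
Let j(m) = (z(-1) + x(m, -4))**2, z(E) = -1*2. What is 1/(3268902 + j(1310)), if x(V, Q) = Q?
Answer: 1/3268938 ≈ 3.0591e-7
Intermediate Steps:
z(E) = -2
j(m) = 36 (j(m) = (-2 - 4)**2 = (-6)**2 = 36)
1/(3268902 + j(1310)) = 1/(3268902 + 36) = 1/3268938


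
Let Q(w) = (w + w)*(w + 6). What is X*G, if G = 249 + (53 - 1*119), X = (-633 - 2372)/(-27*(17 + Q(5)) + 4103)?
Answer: -549915/674 ≈ -815.90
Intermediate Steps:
Q(w) = 2*w*(6 + w) (Q(w) = (2*w)*(6 + w) = 2*w*(6 + w))
X = -3005/674 (X = (-633 - 2372)/(-27*(17 + 2*5*(6 + 5)) + 4103) = -3005/(-27*(17 + 2*5*11) + 4103) = -3005/(-27*(17 + 110) + 4103) = -3005/(-27*127 + 4103) = -3005/(-3429 + 4103) = -3005/674 ≈ -4.4585)
G = 183 (G = 249 + (53 - 119) = 249 - 66 = 183)
X*G = -3005/674*183 = -549915/674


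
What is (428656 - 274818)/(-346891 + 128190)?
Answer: -153838/218701 ≈ -0.70342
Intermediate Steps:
(428656 - 274818)/(-346891 + 128190) = 153838/(-218701) = 153838*(-1/218701) = -153838/218701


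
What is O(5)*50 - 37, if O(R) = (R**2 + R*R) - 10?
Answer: 1963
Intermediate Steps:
O(R) = -10 + 2*R**2 (O(R) = (R**2 + R**2) - 10 = 2*R**2 - 10 = -10 + 2*R**2)
O(5)*50 - 37 = (-10 + 2*5**2)*50 - 37 = (-10 + 2*25)*50 - 37 = (-10 + 50)*50 - 37 = 40*50 - 37 = 2000 - 37 = 1963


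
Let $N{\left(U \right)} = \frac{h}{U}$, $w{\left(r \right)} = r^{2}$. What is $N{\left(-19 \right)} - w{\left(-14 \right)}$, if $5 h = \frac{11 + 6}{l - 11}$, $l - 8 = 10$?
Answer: $- \frac{130357}{665} \approx -196.03$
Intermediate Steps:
$l = 18$ ($l = 8 + 10 = 18$)
$h = \frac{17}{35}$ ($h = \frac{\left(11 + 6\right) \frac{1}{18 - 11}}{5} = \frac{17 \cdot \frac{1}{7}}{5} = \frac{1}{5} \cdot \frac{17}{7} = \frac{17}{35} \approx 0.48571$)
$N{\left(U \right)} = \frac{17}{35 U}$
$N{\left(-19 \right)} - w{\left(-14 \right)} = \frac{17}{35 \left(-19\right)} - \left(-14\right)^{2} = \frac{17}{35} \left(- \frac{1}{19}\right) - 196 = - \frac{17}{665} - 196 = - \frac{130357}{665}$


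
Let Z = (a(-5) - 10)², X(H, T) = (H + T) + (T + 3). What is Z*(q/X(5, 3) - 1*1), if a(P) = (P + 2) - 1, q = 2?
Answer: -168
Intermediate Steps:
X(H, T) = 3 + H + 2*T (X(H, T) = (H + T) + (3 + T) = 3 + H + 2*T)
a(P) = 1 + P (a(P) = (2 + P) - 1 = 1 + P)
Z = 196 (Z = ((1 - 5) - 10)² = (-4 - 10)² = (-14)² = 196)
Z*(q/X(5, 3) - 1*1) = 196*(2/(3 + 5 + 2*3) - 1*1) = 196*(2/(3 + 5 + 6) - 1) = 196*(2/14 - 1) = 196*(2*(1/14) - 1) = 196*(⅐ - 1) = 196*(-6/7) = -168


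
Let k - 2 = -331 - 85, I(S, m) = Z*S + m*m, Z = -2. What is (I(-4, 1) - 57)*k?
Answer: 19872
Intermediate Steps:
I(S, m) = m² - 2*S (I(S, m) = -2*S + m*m = -2*S + m² = m² - 2*S)
k = -414 (k = 2 + (-331 - 85) = 2 - 416 = -414)
(I(-4, 1) - 57)*k = ((1² - 2*(-4)) - 57)*(-414) = ((1 + 8) - 57)*(-414) = (9 - 57)*(-414) = -48*(-414) = 19872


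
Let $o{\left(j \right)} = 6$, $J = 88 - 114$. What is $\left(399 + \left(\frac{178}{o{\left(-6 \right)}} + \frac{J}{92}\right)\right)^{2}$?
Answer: $\frac{3494819689}{19044} \approx 1.8351 \cdot 10^{5}$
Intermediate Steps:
$J = -26$ ($J = 88 - 114 = -26$)
$\left(399 + \left(\frac{178}{o{\left(-6 \right)}} + \frac{J}{92}\right)\right)^{2} = \left(399 + \left(\frac{178}{6} - \frac{26}{92}\right)\right)^{2} = \left(399 + \left(178 \cdot \frac{1}{6} - \frac{13}{46}\right)\right)^{2} = \left(399 + \left(\frac{89}{3} - \frac{13}{46}\right)\right)^{2} = \left(399 + \frac{4055}{138}\right)^{2} = \left(\frac{59117}{138}\right)^{2} = \frac{3494819689}{19044}$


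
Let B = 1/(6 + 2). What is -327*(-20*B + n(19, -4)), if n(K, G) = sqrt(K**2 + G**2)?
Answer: 1635/2 - 327*sqrt(377) ≈ -5531.7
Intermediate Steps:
B = 1/8 ≈ 0.12500
n(K, G) = sqrt(G**2 + K**2)
-327*(-20*B + n(19, -4)) = -327*(-20*1/8 + sqrt((-4)**2 + 19**2)) = -327*(-5/2 + sqrt(16 + 361)) = -327*(-5/2 + sqrt(377)) = 1635/2 - 327*sqrt(377)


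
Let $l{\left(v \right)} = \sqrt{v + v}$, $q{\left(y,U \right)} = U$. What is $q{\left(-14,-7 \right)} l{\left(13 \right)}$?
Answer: $- 7 \sqrt{26} \approx -35.693$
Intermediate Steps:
$l{\left(v \right)} = \sqrt{2} \sqrt{v}$ ($l{\left(v \right)} = \sqrt{2 v} = \sqrt{2} \sqrt{v}$)
$q{\left(-14,-7 \right)} l{\left(13 \right)} = - 7 \sqrt{2} \sqrt{13} = - 7 \sqrt{26}$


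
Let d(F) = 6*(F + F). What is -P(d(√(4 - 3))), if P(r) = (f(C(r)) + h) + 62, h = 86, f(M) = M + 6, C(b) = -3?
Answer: -151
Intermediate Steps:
f(M) = 6 + M
d(F) = 12*F (d(F) = 6*(2*F) = 12*F)
P(r) = 151 (P(r) = ((6 - 3) + 86) + 62 = (3 + 86) + 62 = 89 + 62 = 151)
-P(d(√(4 - 3))) = -1*151 = -151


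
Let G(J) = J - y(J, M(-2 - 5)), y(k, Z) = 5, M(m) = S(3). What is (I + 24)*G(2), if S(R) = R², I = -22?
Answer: -6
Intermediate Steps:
M(m) = 9 (M(m) = 3² = 9)
G(J) = -5 + J (G(J) = J - 1*5 = J - 5 = -5 + J)
(I + 24)*G(2) = (-22 + 24)*(-5 + 2) = 2*(-3) = -6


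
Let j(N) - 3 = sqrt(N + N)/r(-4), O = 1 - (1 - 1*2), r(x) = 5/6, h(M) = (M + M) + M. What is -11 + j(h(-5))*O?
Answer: -5 + 12*I*sqrt(30)/5 ≈ -5.0 + 13.145*I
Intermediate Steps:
h(M) = 3*M (h(M) = 2*M + M = 3*M)
r(x) = 5/6 (r(x) = 5*(1/6) = 5/6)
O = 2 (O = 1 - (1 - 2) = 1 - 1*(-1) = 1 + 1 = 2)
j(N) = 3 + 6*sqrt(2)*sqrt(N)/5 (j(N) = 3 + sqrt(N + N)/(5/6) = 3 + sqrt(2*N)*(6/5) = 3 + (sqrt(2)*sqrt(N))*(6/5) = 3 + 6*sqrt(2)*sqrt(N)/5)
-11 + j(h(-5))*O = -11 + (3 + 6*sqrt(2)*sqrt(3*(-5))/5)*2 = -11 + (3 + 6*sqrt(2)*sqrt(-15)/5)*2 = -11 + (3 + 6*sqrt(2)*(I*sqrt(15))/5)*2 = -11 + (3 + 6*I*sqrt(30)/5)*2 = -11 + (6 + 12*I*sqrt(30)/5) = -5 + 12*I*sqrt(30)/5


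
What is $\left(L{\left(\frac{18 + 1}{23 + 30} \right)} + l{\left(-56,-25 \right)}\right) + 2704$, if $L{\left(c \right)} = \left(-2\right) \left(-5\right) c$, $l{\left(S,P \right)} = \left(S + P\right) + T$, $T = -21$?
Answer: $\frac{138096}{53} \approx 2605.6$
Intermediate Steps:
$l{\left(S,P \right)} = -21 + P + S$ ($l{\left(S,P \right)} = \left(S + P\right) - 21 = \left(P + S\right) - 21 = -21 + P + S$)
$L{\left(c \right)} = 10 c$
$\left(L{\left(\frac{18 + 1}{23 + 30} \right)} + l{\left(-56,-25 \right)}\right) + 2704 = \left(10 \frac{18 + 1}{23 + 30} - 102\right) + 2704 = \left(10 \cdot \frac{19}{53} - 102\right) + 2704 = \left(\frac{190}{53} - 102\right) + 2704 = - \frac{5216}{53} + 2704 = \frac{138096}{53}$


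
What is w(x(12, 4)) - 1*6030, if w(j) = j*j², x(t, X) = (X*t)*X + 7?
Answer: 7874569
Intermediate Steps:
x(t, X) = 7 + t*X² (x(t, X) = t*X² + 7 = 7 + t*X²)
w(j) = j³
w(x(12, 4)) - 1*6030 = (7 + 12*4²)³ - 1*6030 = (7 + 12*16)³ - 6030 = (7 + 192)³ - 6030 = 199³ - 6030 = 7880599 - 6030 = 7874569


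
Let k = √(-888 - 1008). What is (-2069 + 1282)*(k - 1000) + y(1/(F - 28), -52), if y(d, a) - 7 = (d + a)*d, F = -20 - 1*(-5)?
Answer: 1455178180/1849 - 1574*I*√474 ≈ 7.8701e+5 - 34268.0*I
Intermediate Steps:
F = -15 (F = -20 + 5 = -15)
k = 2*I*√474 (k = √(-1896) = 2*I*√474 ≈ 43.543*I)
y(d, a) = 7 + d*(a + d) (y(d, a) = 7 + (d + a)*d = 7 + (a + d)*d = 7 + d*(a + d))
(-2069 + 1282)*(k - 1000) + y(1/(F - 28), -52) = (-2069 + 1282)*(2*I*√474 - 1000) + (7 + (1/(-15 - 28))² - 52/(-15 - 28)) = -787*(-1000 + 2*I*√474) + (7 + (1/(-43))² - 52/(-43)) = (787000 - 1574*I*√474) + (7 + (-1/43)² - 52*(-1/43)) = (787000 - 1574*I*√474) + (7 + 1/1849 + 52/43) = (787000 - 1574*I*√474) + 15180/1849 = 1455178180/1849 - 1574*I*√474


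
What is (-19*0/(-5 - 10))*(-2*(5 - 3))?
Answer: 0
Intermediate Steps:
(-19*0/(-5 - 10))*(-2*(5 - 3)) = (-19*0/(-15))*(-2*2) = -(-19)*0/15*(-4) = -19*0*(-4) = 0*(-4) = 0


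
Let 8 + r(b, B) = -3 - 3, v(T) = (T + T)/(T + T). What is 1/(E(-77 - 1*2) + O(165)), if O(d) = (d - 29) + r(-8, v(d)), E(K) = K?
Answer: 1/43 ≈ 0.023256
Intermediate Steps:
v(T) = 1 (v(T) = (2*T)/((2*T)) = (2*T)*(1/(2*T)) = 1)
r(b, B) = -14 (r(b, B) = -8 + (-3 - 3) = -8 - 6 = -14)
O(d) = -43 + d (O(d) = (d - 29) - 14 = (-29 + d) - 14 = -43 + d)
1/(E(-77 - 1*2) + O(165)) = 1/((-77 - 1*2) + (-43 + 165)) = 1/((-77 - 2) + 122) = 1/(-79 + 122) = 1/43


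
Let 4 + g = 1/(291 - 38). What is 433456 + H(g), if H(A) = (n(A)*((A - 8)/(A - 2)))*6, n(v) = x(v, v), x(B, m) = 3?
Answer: 657607382/1517 ≈ 4.3349e+5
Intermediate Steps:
n(v) = 3
g = -1011/253 (g = -4 + 1/(291 - 38) = -4 + 1/253 = -1011/253 ≈ -3.9960)
H(A) = 18*(-8 + A)/(-2 + A) (H(A) = (3*((A - 8)/(A - 2)))*6 = (3*((-8 + A)/(-2 + A)))*6 = (3*(-8 + A)/(-2 + A))*6 = 18*(-8 + A)/(-2 + A))
433456 + H(g) = 433456 + 18*(-8 - 1011/253)/(-2 - 1011/253) = 433456 + 18*(-3035/253)/(-1517/253) = 433456 + 18*(-253/1517)*(-3035/253) = 433456 + 54630/1517 = 657607382/1517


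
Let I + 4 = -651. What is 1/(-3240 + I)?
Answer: -1/3895 ≈ -0.00025674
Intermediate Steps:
I = -655 (I = -4 - 651 = -655)
1/(-3240 + I) = 1/(-3240 - 655) = 1/(-3895) = -1/3895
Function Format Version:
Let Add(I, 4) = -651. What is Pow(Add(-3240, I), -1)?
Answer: Rational(-1, 3895) ≈ -0.00025674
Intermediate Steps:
I = -655 (I = Add(-4, -651) = -655)
Pow(Add(-3240, I), -1) = Pow(Add(-3240, -655), -1) = Pow(-3895, -1) = Rational(-1, 3895)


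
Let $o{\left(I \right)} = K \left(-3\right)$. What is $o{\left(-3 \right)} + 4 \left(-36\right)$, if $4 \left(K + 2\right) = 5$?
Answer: $- \frac{567}{4} \approx -141.75$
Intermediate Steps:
$K = - \frac{3}{4}$ ($K = -2 + \frac{1}{4} \cdot 5 = -2 + \frac{5}{4} = - \frac{3}{4} \approx -0.75$)
$o{\left(I \right)} = \frac{9}{4}$ ($o{\left(I \right)} = \left(- \frac{3}{4}\right) \left(-3\right) = \frac{9}{4}$)
$o{\left(-3 \right)} + 4 \left(-36\right) = \frac{9}{4} + 4 \left(-36\right) = \frac{9}{4} - 144 = - \frac{567}{4}$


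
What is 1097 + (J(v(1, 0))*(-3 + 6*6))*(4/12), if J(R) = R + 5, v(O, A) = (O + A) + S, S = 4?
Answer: 1207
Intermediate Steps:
v(O, A) = 4 + A + O (v(O, A) = (O + A) + 4 = (A + O) + 4 = 4 + A + O)
J(R) = 5 + R
1097 + (J(v(1, 0))*(-3 + 6*6))*(4/12) = 1097 + ((5 + (4 + 0 + 1))*(-3 + 6*6))*(4/12) = 1097 + ((5 + 5)*(-3 + 36))*(4*(1/12)) = 1097 + (10*33)*(⅓) = 1097 + 330*(⅓) = 1097 + 110 = 1207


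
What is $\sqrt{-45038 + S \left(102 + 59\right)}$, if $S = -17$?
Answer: $35 i \sqrt{39} \approx 218.57 i$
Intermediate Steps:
$\sqrt{-45038 + S \left(102 + 59\right)} = \sqrt{-45038 - 17 \left(102 + 59\right)} = \sqrt{-45038 - 2737} = \sqrt{-47775} = 35 i \sqrt{39}$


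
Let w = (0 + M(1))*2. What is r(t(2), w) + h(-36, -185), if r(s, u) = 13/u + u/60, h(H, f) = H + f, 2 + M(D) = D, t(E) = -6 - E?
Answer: -3413/15 ≈ -227.53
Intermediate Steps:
M(D) = -2 + D
w = -2 (w = (0 + (-2 + 1))*2 = (0 - 1)*2 = -1*2 = -2)
r(s, u) = 13/u + u/60 (r(s, u) = 13/u + u*(1/60) = 13/u + u/60)
r(t(2), w) + h(-36, -185) = (13/(-2) + (1/60)*(-2)) + (-36 - 185) = (13*(-1/2) - 1/30) - 221 = (-13/2 - 1/30) - 221 = -98/15 - 221 = -3413/15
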